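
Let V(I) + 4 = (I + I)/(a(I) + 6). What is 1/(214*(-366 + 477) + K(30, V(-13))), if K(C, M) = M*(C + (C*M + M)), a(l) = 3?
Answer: 81/2026498 ≈ 3.9970e-5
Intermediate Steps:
V(I) = -4 + 2*I/9 (V(I) = -4 + (I + I)/(3 + 6) = -4 + (2*I)/9 = -4 + (2*I)*(⅑) = -4 + 2*I/9)
K(C, M) = M*(C + M + C*M) (K(C, M) = M*(C + (M + C*M)) = M*(C + M + C*M))
1/(214*(-366 + 477) + K(30, V(-13))) = 1/(214*(-366 + 477) + (-4 + (2/9)*(-13))*(30 + (-4 + (2/9)*(-13)) + 30*(-4 + (2/9)*(-13)))) = 1/(214*111 + (-4 - 26/9)*(30 + (-4 - 26/9) + 30*(-4 - 26/9))) = 1/(23754 - 62*(30 - 62/9 + 30*(-62/9))/9) = 1/(23754 - 62*(30 - 62/9 - 620/3)/9) = 1/(23754 - 62/9*(-1652/9)) = 1/(23754 + 102424/81) = 1/(2026498/81) = 81/2026498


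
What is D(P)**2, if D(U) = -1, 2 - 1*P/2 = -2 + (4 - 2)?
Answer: 1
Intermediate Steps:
P = 4 (P = 4 - 2*(-2 + (4 - 2)) = 4 - 2*(-2 + 2) = 4 - 2*0 = 4 + 0 = 4)
D(P)**2 = (-1)**2 = 1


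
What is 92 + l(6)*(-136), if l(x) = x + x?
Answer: -1540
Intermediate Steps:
l(x) = 2*x
92 + l(6)*(-136) = 92 + (2*6)*(-136) = 92 + 12*(-136) = 92 - 1632 = -1540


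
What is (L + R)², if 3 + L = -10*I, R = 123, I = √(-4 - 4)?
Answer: 13600 - 4800*I*√2 ≈ 13600.0 - 6788.2*I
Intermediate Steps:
I = 2*I*√2 (I = √(-8) = 2*I*√2 ≈ 2.8284*I)
L = -3 - 20*I*√2 ≈ -3.0 - 28.284*I
(L + R)² = ((-3 - 20*I*√2) + 123)² = (120 - 20*I*√2)²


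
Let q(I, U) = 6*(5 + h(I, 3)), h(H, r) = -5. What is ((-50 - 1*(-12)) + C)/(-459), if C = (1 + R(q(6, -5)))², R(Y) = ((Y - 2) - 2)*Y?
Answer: 37/459 ≈ 0.080610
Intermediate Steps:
q(I, U) = 0 (q(I, U) = 6*(5 - 5) = 6*0 = 0)
R(Y) = Y*(-4 + Y) (R(Y) = ((-2 + Y) - 2)*Y = (-4 + Y)*Y = Y*(-4 + Y))
C = 1 (C = (1 + 0*(-4 + 0))² = (1 + 0*(-4))² = (1 + 0)² = 1² = 1)
((-50 - 1*(-12)) + C)/(-459) = ((-50 - 1*(-12)) + 1)/(-459) = ((-50 + 12) + 1)*(-1/459) = (-38 + 1)*(-1/459) = -37*(-1/459) = 37/459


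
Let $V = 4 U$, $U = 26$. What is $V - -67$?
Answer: $171$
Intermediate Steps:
$V = 104$ ($V = 4 \cdot 26 = 104$)
$V - -67 = 104 - -67 = 104 + 67 = 171$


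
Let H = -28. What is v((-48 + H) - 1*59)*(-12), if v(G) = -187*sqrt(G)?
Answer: 6732*I*sqrt(15) ≈ 26073.0*I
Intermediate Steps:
v((-48 + H) - 1*59)*(-12) = -187*sqrt((-48 - 28) - 1*59)*(-12) = -187*sqrt(-76 - 59)*(-12) = -561*I*sqrt(15)*(-12) = 6732*I*sqrt(15)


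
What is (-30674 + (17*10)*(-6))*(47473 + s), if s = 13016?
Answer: -1917138366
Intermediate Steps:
(-30674 + (17*10)*(-6))*(47473 + s) = (-30674 + (17*10)*(-6))*(47473 + 13016) = (-30674 + 170*(-6))*60489 = (-30674 - 1020)*60489 = -31694*60489 = -1917138366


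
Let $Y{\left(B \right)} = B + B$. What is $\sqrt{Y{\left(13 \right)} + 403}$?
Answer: $\sqrt{429} \approx 20.712$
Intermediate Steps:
$Y{\left(B \right)} = 2 B$
$\sqrt{Y{\left(13 \right)} + 403} = \sqrt{2 \cdot 13 + 403} = \sqrt{26 + 403} = \sqrt{429}$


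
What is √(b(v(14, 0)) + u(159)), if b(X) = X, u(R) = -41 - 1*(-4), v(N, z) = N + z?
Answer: I*√23 ≈ 4.7958*I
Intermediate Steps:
u(R) = -37 (u(R) = -41 + 4 = -37)
√(b(v(14, 0)) + u(159)) = √((14 + 0) - 37) = √(14 - 37) = √(-23) = I*√23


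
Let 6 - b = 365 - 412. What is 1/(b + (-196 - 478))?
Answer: -1/621 ≈ -0.0016103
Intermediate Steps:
b = 53 (b = 6 - (365 - 412) = 6 - 1*(-47) = 6 + 47 = 53)
1/(b + (-196 - 478)) = 1/(53 + (-196 - 478)) = 1/(53 - 674) = 1/(-621) = -1/621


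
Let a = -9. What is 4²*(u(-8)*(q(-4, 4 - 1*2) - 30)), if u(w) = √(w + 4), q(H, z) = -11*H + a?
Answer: 160*I ≈ 160.0*I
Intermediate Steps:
q(H, z) = -9 - 11*H (q(H, z) = -11*H - 9 = -9 - 11*H)
u(w) = √(4 + w)
4²*(u(-8)*(q(-4, 4 - 1*2) - 30)) = 4²*(√(4 - 8)*((-9 - 11*(-4)) - 30)) = 16*(√(-4)*((-9 + 44) - 30)) = 16*((2*I)*(35 - 30)) = 16*((2*I)*5) = 16*(10*I) = 160*I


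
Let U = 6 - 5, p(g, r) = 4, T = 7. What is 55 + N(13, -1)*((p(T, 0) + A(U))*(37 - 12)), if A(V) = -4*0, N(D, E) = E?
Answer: -45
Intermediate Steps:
U = 1
A(V) = 0
55 + N(13, -1)*((p(T, 0) + A(U))*(37 - 12)) = 55 - (4 + 0)*(37 - 12) = 55 - 4*25 = 55 - 1*100 = 55 - 100 = -45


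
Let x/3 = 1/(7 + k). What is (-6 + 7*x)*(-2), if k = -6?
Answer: -30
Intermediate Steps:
x = 3 (x = 3/(7 - 6) = 3/1 = 3*1 = 3)
(-6 + 7*x)*(-2) = (-6 + 7*3)*(-2) = (-6 + 21)*(-2) = 15*(-2) = -30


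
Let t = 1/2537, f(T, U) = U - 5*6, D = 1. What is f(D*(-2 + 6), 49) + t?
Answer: 48204/2537 ≈ 19.000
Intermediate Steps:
f(T, U) = -30 + U (f(T, U) = U - 30 = -30 + U)
t = 1/2537 ≈ 0.00039417
f(D*(-2 + 6), 49) + t = (-30 + 49) + 1/2537 = 19 + 1/2537 = 48204/2537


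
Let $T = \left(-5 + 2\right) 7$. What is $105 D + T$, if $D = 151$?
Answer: $15834$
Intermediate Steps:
$T = -21$ ($T = \left(-3\right) 7 = -21$)
$105 D + T = 105 \cdot 151 - 21 = 15855 - 21 = 15834$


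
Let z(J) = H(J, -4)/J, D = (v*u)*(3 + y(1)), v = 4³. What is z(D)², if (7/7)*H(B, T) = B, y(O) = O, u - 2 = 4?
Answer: 1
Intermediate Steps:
u = 6 (u = 2 + 4 = 6)
v = 64
H(B, T) = B
D = 1536 (D = (64*6)*(3 + 1) = 384*4 = 1536)
z(J) = 1 (z(J) = J/J = 1)
z(D)² = 1² = 1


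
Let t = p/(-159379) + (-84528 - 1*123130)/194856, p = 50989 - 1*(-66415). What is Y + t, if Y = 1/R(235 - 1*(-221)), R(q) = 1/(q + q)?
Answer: 14133528618241/15527977212 ≈ 910.20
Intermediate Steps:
p = 117404 (p = 50989 + 66415 = 117404)
R(q) = 1/(2*q)
Y = 912 (Y = 1/(1/(2*(235 - 1*(-221)))) = 1/(1/(2*(235 + 221))) = 1/((½)/456) = 1/((½)*(1/456)) = 1/(1/912) = 912)
t = -27986599103/15527977212 (t = 117404/(-159379) + (-84528 - 1*123130)/194856 = 117404*(-1/159379) + (-84528 - 123130)*(1/194856) = -117404/159379 - 207658*1/194856 = -117404/159379 - 103829/97428 = -27986599103/15527977212 ≈ -1.8023)
Y + t = 912 - 27986599103/15527977212 = 14133528618241/15527977212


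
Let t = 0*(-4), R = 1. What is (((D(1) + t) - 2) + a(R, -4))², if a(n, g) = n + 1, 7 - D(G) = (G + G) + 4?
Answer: 1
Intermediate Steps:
t = 0
D(G) = 3 - 2*G (D(G) = 7 - ((G + G) + 4) = 7 - (2*G + 4) = 7 - (4 + 2*G) = 7 + (-4 - 2*G) = 3 - 2*G)
a(n, g) = 1 + n
(((D(1) + t) - 2) + a(R, -4))² = ((((3 - 2*1) + 0) - 2) + (1 + 1))² = ((((3 - 2) + 0) - 2) + 2)² = (((1 + 0) - 2) + 2)² = ((1 - 2) + 2)² = (-1 + 2)² = 1² = 1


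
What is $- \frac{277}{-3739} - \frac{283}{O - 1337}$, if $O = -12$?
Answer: $\frac{1431810}{5043911} \approx 0.28387$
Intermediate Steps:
$- \frac{277}{-3739} - \frac{283}{O - 1337} = - \frac{277}{-3739} - \frac{283}{-12 - 1337} = \left(-277\right) \left(- \frac{1}{3739}\right) - \frac{283}{-1349} = \frac{277}{3739} - - \frac{283}{1349} = \frac{277}{3739} + \frac{283}{1349} = \frac{1431810}{5043911}$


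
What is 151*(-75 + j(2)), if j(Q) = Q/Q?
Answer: -11174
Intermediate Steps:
j(Q) = 1
151*(-75 + j(2)) = 151*(-75 + 1) = 151*(-74) = -11174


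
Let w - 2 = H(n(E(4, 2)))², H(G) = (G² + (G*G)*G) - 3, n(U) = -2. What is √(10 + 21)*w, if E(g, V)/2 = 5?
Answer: 51*√31 ≈ 283.96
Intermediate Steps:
E(g, V) = 10 (E(g, V) = 2*5 = 10)
H(G) = -3 + G² + G³ (H(G) = (G² + G²*G) - 3 = (G² + G³) - 3 = -3 + G² + G³)
w = 51 (w = 2 + (-3 + (-2)² + (-2)³)² = 2 + (-3 + 4 - 8)² = 2 + (-7)² = 2 + 49 = 51)
√(10 + 21)*w = √(10 + 21)*51 = √31*51 = 51*√31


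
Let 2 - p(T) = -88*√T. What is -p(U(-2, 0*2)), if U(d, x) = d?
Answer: -2 - 88*I*√2 ≈ -2.0 - 124.45*I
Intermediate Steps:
p(T) = 2 + 88*√T (p(T) = 2 - (-88)*√T = 2 + 88*√T)
-p(U(-2, 0*2)) = -(2 + 88*√(-2)) = -(2 + 88*(I*√2)) = -(2 + 88*I*√2) = -2 - 88*I*√2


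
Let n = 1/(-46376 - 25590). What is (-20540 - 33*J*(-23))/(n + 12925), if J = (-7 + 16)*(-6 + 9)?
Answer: -3382402/930160549 ≈ -0.0036364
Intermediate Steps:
J = 27 (J = 9*3 = 27)
n = -1/71966 (n = 1/(-71966) = -1/71966 ≈ -1.3895e-5)
(-20540 - 33*J*(-23))/(n + 12925) = (-20540 - 33*27*(-23))/(-1/71966 + 12925) = (-20540 - 891*(-23))/(930160549/71966) = (-20540 + 20493)*(71966/930160549) = -47*71966/930160549 = -3382402/930160549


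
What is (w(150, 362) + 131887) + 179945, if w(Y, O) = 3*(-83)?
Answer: 311583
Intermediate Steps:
w(Y, O) = -249
(w(150, 362) + 131887) + 179945 = (-249 + 131887) + 179945 = 131638 + 179945 = 311583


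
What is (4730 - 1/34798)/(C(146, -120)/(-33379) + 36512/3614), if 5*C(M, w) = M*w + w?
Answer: 9927660018926767/21426594291760 ≈ 463.33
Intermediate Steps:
C(M, w) = w/5 + M*w/5 (C(M, w) = (M*w + w)/5 = (w + M*w)/5 = w/5 + M*w/5)
(4730 - 1/34798)/(C(146, -120)/(-33379) + 36512/3614) = (4730 - 1/34798)/(((1/5)*(-120)*(1 + 146))/(-33379) + 36512/3614) = (4730 - 1*1/34798)/(((1/5)*(-120)*147)*(-1/33379) + 36512*(1/3614)) = (4730 - 1/34798)/(-3528*(-1/33379) + 18256/1807) = 164594539/(34798*(3528/33379 + 18256/1807)) = 164594539/(34798*(615742120/60315853)) = (164594539/34798)*(60315853/615742120) = 9927660018926767/21426594291760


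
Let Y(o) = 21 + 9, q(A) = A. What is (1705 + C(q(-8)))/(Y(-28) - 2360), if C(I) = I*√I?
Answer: -341/466 + 8*I*√2/1165 ≈ -0.73176 + 0.0097113*I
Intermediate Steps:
Y(o) = 30
C(I) = I^(3/2)
(1705 + C(q(-8)))/(Y(-28) - 2360) = (1705 + (-8)^(3/2))/(30 - 2360) = (1705 - 16*I*√2)/(-2330) = (1705 - 16*I*√2)*(-1/2330) = -341/466 + 8*I*√2/1165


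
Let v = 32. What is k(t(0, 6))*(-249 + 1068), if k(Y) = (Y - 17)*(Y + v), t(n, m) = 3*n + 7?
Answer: -319410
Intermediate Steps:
t(n, m) = 7 + 3*n
k(Y) = (-17 + Y)*(32 + Y) (k(Y) = (Y - 17)*(Y + 32) = (-17 + Y)*(32 + Y))
k(t(0, 6))*(-249 + 1068) = (-544 + (7 + 3*0)**2 + 15*(7 + 3*0))*(-249 + 1068) = (-544 + (7 + 0)**2 + 15*(7 + 0))*819 = (-544 + 7**2 + 15*7)*819 = (-544 + 49 + 105)*819 = -390*819 = -319410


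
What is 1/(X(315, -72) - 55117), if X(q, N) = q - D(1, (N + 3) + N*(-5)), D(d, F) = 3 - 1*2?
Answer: -1/54803 ≈ -1.8247e-5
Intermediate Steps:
D(d, F) = 1 (D(d, F) = 3 - 2 = 1)
X(q, N) = -1 + q (X(q, N) = q - 1*1 = q - 1 = -1 + q)
1/(X(315, -72) - 55117) = 1/((-1 + 315) - 55117) = 1/(314 - 55117) = 1/(-54803) = -1/54803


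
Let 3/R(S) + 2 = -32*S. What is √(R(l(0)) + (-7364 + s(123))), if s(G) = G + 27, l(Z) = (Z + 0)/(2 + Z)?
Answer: I*√28862/2 ≈ 84.944*I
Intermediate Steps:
l(Z) = Z/(2 + Z)
s(G) = 27 + G
R(S) = 3/(-2 - 32*S)
√(R(l(0)) + (-7364 + s(123))) = √(-3/(2 + 32*(0/(2 + 0))) + (-7364 + (27 + 123))) = √(-3/(2 + 32*(0/2)) + (-7364 + 150)) = √(-3/(2 + 32*(0*(½))) - 7214) = √(-3/(2 + 32*0) - 7214) = √(-3/(2 + 0) - 7214) = √(-3/2 - 7214) = √(-14431/2) = I*√28862/2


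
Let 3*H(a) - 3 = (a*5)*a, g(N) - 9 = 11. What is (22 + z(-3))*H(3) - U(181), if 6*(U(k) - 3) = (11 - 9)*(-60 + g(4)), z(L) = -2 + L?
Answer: 847/3 ≈ 282.33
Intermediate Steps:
g(N) = 20 (g(N) = 9 + 11 = 20)
H(a) = 1 + 5*a**2/3 (H(a) = 1 + ((a*5)*a)/3 = 1 + ((5*a)*a)/3 = 1 + (5*a**2)/3 = 1 + 5*a**2/3)
U(k) = -31/3 (U(k) = 3 + ((11 - 9)*(-60 + 20))/6 = 3 + (2*(-40))/6 = 3 + (1/6)*(-80) = 3 - 40/3 = -31/3)
(22 + z(-3))*H(3) - U(181) = (22 + (-2 - 3))*(1 + (5/3)*3**2) - 1*(-31/3) = (22 - 5)*(1 + (5/3)*9) + 31/3 = 17*(1 + 15) + 31/3 = 17*16 + 31/3 = 272 + 31/3 = 847/3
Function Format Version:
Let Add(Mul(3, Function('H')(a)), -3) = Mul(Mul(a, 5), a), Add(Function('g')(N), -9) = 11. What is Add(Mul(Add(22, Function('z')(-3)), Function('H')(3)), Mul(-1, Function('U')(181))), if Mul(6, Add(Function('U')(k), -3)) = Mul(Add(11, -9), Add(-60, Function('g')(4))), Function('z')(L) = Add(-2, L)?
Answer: Rational(847, 3) ≈ 282.33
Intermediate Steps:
Function('g')(N) = 20 (Function('g')(N) = Add(9, 11) = 20)
Function('H')(a) = Add(1, Mul(Rational(5, 3), Pow(a, 2))) (Function('H')(a) = Add(1, Mul(Rational(1, 3), Mul(Mul(a, 5), a))) = Add(1, Mul(Rational(1, 3), Mul(Mul(5, a), a))) = Add(1, Mul(Rational(1, 3), Mul(5, Pow(a, 2)))) = Add(1, Mul(Rational(5, 3), Pow(a, 2))))
Function('U')(k) = Rational(-31, 3) (Function('U')(k) = Add(3, Mul(Rational(1, 6), Mul(Add(11, -9), Add(-60, 20)))) = Add(3, Mul(Rational(1, 6), Mul(2, -40))) = Add(3, Mul(Rational(1, 6), -80)) = Add(3, Rational(-40, 3)) = Rational(-31, 3))
Add(Mul(Add(22, Function('z')(-3)), Function('H')(3)), Mul(-1, Function('U')(181))) = Add(Mul(Add(22, Add(-2, -3)), Add(1, Mul(Rational(5, 3), Pow(3, 2)))), Mul(-1, Rational(-31, 3))) = Add(Mul(Add(22, -5), Add(1, Mul(Rational(5, 3), 9))), Rational(31, 3)) = Add(Mul(17, Add(1, 15)), Rational(31, 3)) = Add(Mul(17, 16), Rational(31, 3)) = Add(272, Rational(31, 3)) = Rational(847, 3)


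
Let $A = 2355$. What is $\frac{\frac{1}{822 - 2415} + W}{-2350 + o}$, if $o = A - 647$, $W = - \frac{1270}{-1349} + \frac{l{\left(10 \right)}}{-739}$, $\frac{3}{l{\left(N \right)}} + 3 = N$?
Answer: $- \frac{5226061391}{3568414014081} \approx -0.0014645$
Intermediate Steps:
$l{\left(N \right)} = \frac{3}{-3 + N}$
$W = \frac{6565663}{6978377}$ ($W = - \frac{1270}{-1349} + \frac{3 \frac{1}{-3 + 10}}{-739} = \left(-1270\right) \left(- \frac{1}{1349}\right) + \frac{3}{7} \left(- \frac{1}{739}\right) = \frac{1270}{1349} + 3 \cdot \frac{1}{7} \left(- \frac{1}{739}\right) = \frac{1270}{1349} + \frac{3}{7} \left(- \frac{1}{739}\right) = \frac{1270}{1349} - \frac{3}{5173} = \frac{6565663}{6978377} \approx 0.94086$)
$o = 1708$ ($o = 2355 - 647 = 1708$)
$\frac{\frac{1}{822 - 2415} + W}{-2350 + o} = \frac{\frac{1}{822 - 2415} + \frac{6565663}{6978377}}{-2350 + 1708} = \frac{\frac{1}{-1593} + \frac{6565663}{6978377}}{-642} = \left(- \frac{1}{1593} + \frac{6565663}{6978377}\right) \left(- \frac{1}{642}\right) = \frac{10452122782}{11116554561} \left(- \frac{1}{642}\right) = - \frac{5226061391}{3568414014081}$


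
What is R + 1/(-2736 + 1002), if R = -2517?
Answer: -4364479/1734 ≈ -2517.0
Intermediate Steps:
R + 1/(-2736 + 1002) = -2517 + 1/(-2736 + 1002) = -2517 + 1/(-1734) = -2517 - 1/1734 = -4364479/1734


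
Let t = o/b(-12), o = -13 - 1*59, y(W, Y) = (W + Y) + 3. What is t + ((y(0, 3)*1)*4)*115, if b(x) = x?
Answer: 2766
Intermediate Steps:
y(W, Y) = 3 + W + Y
o = -72 (o = -13 - 59 = -72)
t = 6 (t = -72/(-12) = -72*(-1/12) = 6)
t + ((y(0, 3)*1)*4)*115 = 6 + (((3 + 0 + 3)*1)*4)*115 = 6 + ((6*1)*4)*115 = 6 + (6*4)*115 = 6 + 24*115 = 6 + 2760 = 2766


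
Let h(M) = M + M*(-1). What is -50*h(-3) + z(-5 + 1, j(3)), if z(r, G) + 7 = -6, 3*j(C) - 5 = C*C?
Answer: -13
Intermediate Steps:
h(M) = 0 (h(M) = M - M = 0)
j(C) = 5/3 + C²/3 (j(C) = 5/3 + (C*C)/3 = 5/3 + C²/3)
z(r, G) = -13 (z(r, G) = -7 - 6 = -13)
-50*h(-3) + z(-5 + 1, j(3)) = -50*0 - 13 = 0 - 13 = -13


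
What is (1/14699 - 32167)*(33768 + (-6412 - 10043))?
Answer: -8185979959116/14699 ≈ -5.5691e+8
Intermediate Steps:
(1/14699 - 32167)*(33768 + (-6412 - 10043)) = (1/14699 - 32167)*(33768 - 16455) = -472822732/14699*17313 = -8185979959116/14699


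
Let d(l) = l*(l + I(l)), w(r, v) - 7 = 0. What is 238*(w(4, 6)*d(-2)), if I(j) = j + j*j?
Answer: 0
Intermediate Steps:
w(r, v) = 7 (w(r, v) = 7 + 0 = 7)
I(j) = j + j²
d(l) = l*(l + l*(1 + l))
238*(w(4, 6)*d(-2)) = 238*(7*((-2)²*(2 - 2))) = 238*(7*(4*0)) = 238*(7*0) = 238*0 = 0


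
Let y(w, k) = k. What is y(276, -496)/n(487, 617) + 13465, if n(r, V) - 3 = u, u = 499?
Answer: 3379467/251 ≈ 13464.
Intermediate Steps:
n(r, V) = 502 (n(r, V) = 3 + 499 = 502)
y(276, -496)/n(487, 617) + 13465 = -496/502 + 13465 = -496*1/502 + 13465 = -248/251 + 13465 = 3379467/251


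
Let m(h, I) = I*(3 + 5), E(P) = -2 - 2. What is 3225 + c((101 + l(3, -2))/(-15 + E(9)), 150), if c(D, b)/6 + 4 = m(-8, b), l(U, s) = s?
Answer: 10401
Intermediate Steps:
E(P) = -4 (E(P) = -2 - 1*2 = -2 - 2 = -4)
m(h, I) = 8*I (m(h, I) = I*8 = 8*I)
c(D, b) = -24 + 48*b (c(D, b) = -24 + 6*(8*b) = -24 + 48*b)
3225 + c((101 + l(3, -2))/(-15 + E(9)), 150) = 3225 + (-24 + 48*150) = 3225 + (-24 + 7200) = 3225 + 7176 = 10401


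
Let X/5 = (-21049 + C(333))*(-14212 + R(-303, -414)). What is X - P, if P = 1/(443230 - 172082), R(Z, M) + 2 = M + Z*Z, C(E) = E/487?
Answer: -1072588489440538687/132049076 ≈ -8.1226e+9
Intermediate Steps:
C(E) = E/487 (C(E) = E*(1/487) = E/487)
R(Z, M) = -2 + M + Z**2 (R(Z, M) = -2 + (M + Z*Z) = -2 + (M + Z**2) = -2 + M + Z**2)
X = -3955730779650/487 (X = 5*((-21049 + (1/487)*333)*(-14212 + (-2 - 414 + (-303)**2))) = 5*((-21049 + 333/487)*(-14212 + (-2 - 414 + 91809))) = 5*(-10250530*(-14212 + 91393)/487) = 5*(-10250530/487*77181) = 5*(-791146155930/487) = -3955730779650/487 ≈ -8.1226e+9)
P = 1/271148 ≈ 3.6880e-6
X - P = -3955730779650/487 - 1*1/271148 = -3955730779650/487 - 1/271148 = -1072588489440538687/132049076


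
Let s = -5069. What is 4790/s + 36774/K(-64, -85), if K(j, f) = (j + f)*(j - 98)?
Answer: 436953/755281 ≈ 0.57853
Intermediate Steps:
K(j, f) = (-98 + j)*(f + j) (K(j, f) = (f + j)*(-98 + j) = (-98 + j)*(f + j))
4790/s + 36774/K(-64, -85) = 4790/(-5069) + 36774/((-64)**2 - 98*(-85) - 98*(-64) - 85*(-64)) = 4790*(-1/5069) + 36774/(4096 + 8330 + 6272 + 5440) = -4790/5069 + 36774/24138 = -4790/5069 + 36774*(1/24138) = -4790/5069 + 227/149 = 436953/755281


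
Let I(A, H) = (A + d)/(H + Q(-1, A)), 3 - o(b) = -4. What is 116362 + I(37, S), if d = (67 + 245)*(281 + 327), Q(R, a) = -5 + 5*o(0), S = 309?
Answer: 39636451/339 ≈ 1.1692e+5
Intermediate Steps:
o(b) = 7 (o(b) = 3 - 1*(-4) = 3 + 4 = 7)
Q(R, a) = 30 (Q(R, a) = -5 + 5*7 = -5 + 35 = 30)
d = 189696 (d = 312*608 = 189696)
I(A, H) = (189696 + A)/(30 + H) (I(A, H) = (A + 189696)/(H + 30) = (189696 + A)/(30 + H))
116362 + I(37, S) = 116362 + (189696 + 37)/(30 + 309) = 116362 + 189733/339 = 39636451/339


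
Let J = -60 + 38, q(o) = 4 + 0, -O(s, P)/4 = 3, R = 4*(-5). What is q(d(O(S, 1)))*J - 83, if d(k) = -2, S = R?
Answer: -171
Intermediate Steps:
R = -20
S = -20
O(s, P) = -12 (O(s, P) = -4*3 = -12)
q(o) = 4
J = -22
q(d(O(S, 1)))*J - 83 = 4*(-22) - 83 = -88 - 83 = -171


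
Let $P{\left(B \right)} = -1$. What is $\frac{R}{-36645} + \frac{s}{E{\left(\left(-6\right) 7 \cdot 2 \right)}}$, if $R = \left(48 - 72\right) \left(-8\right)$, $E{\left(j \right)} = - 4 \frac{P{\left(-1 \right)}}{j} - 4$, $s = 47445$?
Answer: $- \frac{2434071923}{207655} \approx -11722.0$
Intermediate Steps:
$E{\left(j \right)} = -4 + \frac{4}{j}$ ($E{\left(j \right)} = - 4 \left(- \frac{1}{j}\right) - 4 = \frac{4}{j} - 4 = -4 + \frac{4}{j}$)
$R = 192$ ($R = \left(-24\right) \left(-8\right) = 192$)
$\frac{R}{-36645} + \frac{s}{E{\left(\left(-6\right) 7 \cdot 2 \right)}} = \frac{192}{-36645} + \frac{47445}{-4 + \frac{4}{\left(-6\right) 7 \cdot 2}} = 192 \left(- \frac{1}{36645}\right) + \frac{47445}{-4 + \frac{4}{\left(-42\right) 2}} = - \frac{64}{12215} + \frac{47445}{-4 + \frac{4}{-84}} = - \frac{64}{12215} + \frac{47445}{-4 + 4 \left(- \frac{1}{84}\right)} = - \frac{64}{12215} + \frac{47445}{-4 - \frac{1}{21}} = - \frac{64}{12215} + \frac{47445}{- \frac{85}{21}} = - \frac{64}{12215} + 47445 \left(- \frac{21}{85}\right) = - \frac{64}{12215} - \frac{199269}{17} = - \frac{2434071923}{207655}$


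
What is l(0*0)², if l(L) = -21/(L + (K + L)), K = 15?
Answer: 49/25 ≈ 1.9600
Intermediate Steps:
l(L) = -21/(15 + 2*L) (l(L) = -21/(L + (15 + L)) = -21/(15 + 2*L))
l(0*0)² = (-21/(15 + 2*(0*0)))² = (-21/(15 + 2*0))² = (-21/(15 + 0))² = (-21/15)² = (-21*1/15)² = (-7/5)² = 49/25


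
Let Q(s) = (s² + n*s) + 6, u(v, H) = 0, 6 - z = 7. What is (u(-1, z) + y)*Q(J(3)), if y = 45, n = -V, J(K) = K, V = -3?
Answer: 1080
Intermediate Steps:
n = 3 (n = -1*(-3) = 3)
z = -1 (z = 6 - 1*7 = 6 - 7 = -1)
Q(s) = 6 + s² + 3*s (Q(s) = (s² + 3*s) + 6 = 6 + s² + 3*s)
(u(-1, z) + y)*Q(J(3)) = (0 + 45)*(6 + 3² + 3*3) = 45*(6 + 9 + 9) = 45*24 = 1080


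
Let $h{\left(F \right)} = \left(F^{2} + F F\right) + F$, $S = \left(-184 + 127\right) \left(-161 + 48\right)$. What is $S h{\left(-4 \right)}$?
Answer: $180348$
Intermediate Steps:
$S = 6441$ ($S = \left(-57\right) \left(-113\right) = 6441$)
$h{\left(F \right)} = F + 2 F^{2}$ ($h{\left(F \right)} = \left(F^{2} + F^{2}\right) + F = 2 F^{2} + F = F + 2 F^{2}$)
$S h{\left(-4 \right)} = 6441 \left(- 4 \left(1 + 2 \left(-4\right)\right)\right) = 6441 \left(- 4 \left(1 - 8\right)\right) = 6441 \left(\left(-4\right) \left(-7\right)\right) = 6441 \cdot 28 = 180348$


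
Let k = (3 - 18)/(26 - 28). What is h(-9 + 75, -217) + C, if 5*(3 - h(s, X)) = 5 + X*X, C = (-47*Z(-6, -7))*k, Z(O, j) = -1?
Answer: -90633/10 ≈ -9063.3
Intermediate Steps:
k = 15/2 (k = -15/(-2) = -15*(-½) = 15/2 ≈ 7.5000)
C = 705/2 (C = -47*(-1)*(15/2) = 47*(15/2) = 705/2 ≈ 352.50)
h(s, X) = 2 - X²/5 (h(s, X) = 3 - (5 + X*X)/5 = 3 - (5 + X²)/5 = 3 + (-1 - X²/5) = 2 - X²/5)
h(-9 + 75, -217) + C = (2 - ⅕*(-217)²) + 705/2 = (2 - ⅕*47089) + 705/2 = (2 - 47089/5) + 705/2 = -47079/5 + 705/2 = -90633/10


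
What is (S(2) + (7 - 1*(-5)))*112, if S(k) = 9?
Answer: 2352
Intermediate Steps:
(S(2) + (7 - 1*(-5)))*112 = (9 + (7 - 1*(-5)))*112 = (9 + (7 + 5))*112 = (9 + 12)*112 = 21*112 = 2352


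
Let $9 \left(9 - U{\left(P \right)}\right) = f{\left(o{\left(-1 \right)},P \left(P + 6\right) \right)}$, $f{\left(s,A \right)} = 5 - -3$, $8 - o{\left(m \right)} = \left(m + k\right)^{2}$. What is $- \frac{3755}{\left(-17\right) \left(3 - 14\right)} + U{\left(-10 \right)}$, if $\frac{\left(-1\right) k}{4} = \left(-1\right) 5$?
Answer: $- \frac{20144}{1683} \approx -11.969$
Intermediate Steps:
$k = 20$ ($k = - 4 \left(\left(-1\right) 5\right) = \left(-4\right) \left(-5\right) = 20$)
$o{\left(m \right)} = 8 - \left(20 + m\right)^{2}$ ($o{\left(m \right)} = 8 - \left(m + 20\right)^{2} = 8 - \left(20 + m\right)^{2}$)
$f{\left(s,A \right)} = 8$ ($f{\left(s,A \right)} = 5 + 3 = 8$)
$U{\left(P \right)} = \frac{73}{9}$ ($U{\left(P \right)} = 9 - \frac{8}{9} = \frac{73}{9}$)
$- \frac{3755}{\left(-17\right) \left(3 - 14\right)} + U{\left(-10 \right)} = - \frac{3755}{\left(-17\right) \left(3 - 14\right)} + \frac{73}{9} = - \frac{3755}{\left(-17\right) \left(-11\right)} + \frac{73}{9} = - \frac{3755}{187} + \frac{73}{9} = - \frac{20144}{1683}$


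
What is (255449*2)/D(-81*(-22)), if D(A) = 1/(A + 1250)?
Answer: 1549042736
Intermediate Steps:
D(A) = 1/(1250 + A)
(255449*2)/D(-81*(-22)) = (255449*2)/(1/(1250 - 81*(-22))) = 510898/(1/(1250 + 1782)) = 510898/(1/3032) = 510898*3032 = 1549042736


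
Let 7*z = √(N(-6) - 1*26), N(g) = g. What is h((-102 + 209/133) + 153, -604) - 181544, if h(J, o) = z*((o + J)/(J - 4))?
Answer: -181544 - 772*I*√2/119 ≈ -1.8154e+5 - 9.1746*I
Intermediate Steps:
z = 4*I*√2/7 (z = √(-6 - 1*26)/7 = √(-6 - 26)/7 = √(-32)/7 = (4*I*√2)/7 = 4*I*√2/7 ≈ 0.80812*I)
h(J, o) = 4*I*√2*(J + o)/(7*(-4 + J)) (h(J, o) = (4*I*√2/7)*((o + J)/(J - 4)) = (4*I*√2/7)*((J + o)/(-4 + J)) = 4*I*√2*(J + o)/(7*(-4 + J)))
h((-102 + 209/133) + 153, -604) - 181544 = 4*I*√2*(((-102 + 209/133) + 153) - 604)/(7*(-4 + ((-102 + 209/133) + 153))) - 181544 = 4*I*√2*(((-102 + 209*(1/133)) + 153) - 604)/(7*(-4 + ((-102 + 209*(1/133)) + 153))) - 181544 = 4*I*√2*(((-102 + 11/7) + 153) - 604)/(7*(-4 + ((-102 + 11/7) + 153))) - 181544 = 4*I*√2*((-703/7 + 153) - 604)/(7*(-4 + (-703/7 + 153))) - 181544 = 4*I*√2*(368/7 - 604)/(7*(-4 + 368/7)) - 181544 = (4/7)*I*√2*(-3860/7)/(340/7) - 181544 = (4/7)*I*√2*(7/340)*(-3860/7) - 181544 = -772*I*√2/119 - 181544 = -181544 - 772*I*√2/119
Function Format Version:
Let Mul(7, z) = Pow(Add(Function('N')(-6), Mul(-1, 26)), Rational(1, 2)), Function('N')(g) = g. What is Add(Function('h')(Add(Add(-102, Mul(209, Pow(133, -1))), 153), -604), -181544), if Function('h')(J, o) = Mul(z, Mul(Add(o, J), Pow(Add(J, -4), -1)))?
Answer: Add(-181544, Mul(Rational(-772, 119), I, Pow(2, Rational(1, 2)))) ≈ Add(-1.8154e+5, Mul(-9.1746, I))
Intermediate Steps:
z = Mul(Rational(4, 7), I, Pow(2, Rational(1, 2))) (z = Mul(Rational(1, 7), Pow(Add(-6, Mul(-1, 26)), Rational(1, 2))) = Mul(Rational(1, 7), Pow(Add(-6, -26), Rational(1, 2))) = Mul(Rational(1, 7), Pow(-32, Rational(1, 2))) = Mul(Rational(1, 7), Mul(4, I, Pow(2, Rational(1, 2)))) = Mul(Rational(4, 7), I, Pow(2, Rational(1, 2))) ≈ Mul(0.80812, I))
Function('h')(J, o) = Mul(Rational(4, 7), I, Pow(2, Rational(1, 2)), Pow(Add(-4, J), -1), Add(J, o)) (Function('h')(J, o) = Mul(Mul(Rational(4, 7), I, Pow(2, Rational(1, 2))), Mul(Add(o, J), Pow(Add(J, -4), -1))) = Mul(Mul(Rational(4, 7), I, Pow(2, Rational(1, 2))), Mul(Add(J, o), Pow(Add(-4, J), -1))) = Mul(Mul(Rational(4, 7), I, Pow(2, Rational(1, 2))), Mul(Pow(Add(-4, J), -1), Add(J, o))) = Mul(Rational(4, 7), I, Pow(2, Rational(1, 2)), Pow(Add(-4, J), -1), Add(J, o)))
Add(Function('h')(Add(Add(-102, Mul(209, Pow(133, -1))), 153), -604), -181544) = Add(Mul(Rational(4, 7), I, Pow(2, Rational(1, 2)), Pow(Add(-4, Add(Add(-102, Mul(209, Pow(133, -1))), 153)), -1), Add(Add(Add(-102, Mul(209, Pow(133, -1))), 153), -604)), -181544) = Add(Mul(Rational(4, 7), I, Pow(2, Rational(1, 2)), Pow(Add(-4, Add(Add(-102, Mul(209, Rational(1, 133))), 153)), -1), Add(Add(Add(-102, Mul(209, Rational(1, 133))), 153), -604)), -181544) = Add(Mul(Rational(4, 7), I, Pow(2, Rational(1, 2)), Pow(Add(-4, Add(Add(-102, Rational(11, 7)), 153)), -1), Add(Add(Add(-102, Rational(11, 7)), 153), -604)), -181544) = Add(Mul(Rational(4, 7), I, Pow(2, Rational(1, 2)), Pow(Add(-4, Add(Rational(-703, 7), 153)), -1), Add(Add(Rational(-703, 7), 153), -604)), -181544) = Add(Mul(Rational(4, 7), I, Pow(2, Rational(1, 2)), Pow(Add(-4, Rational(368, 7)), -1), Add(Rational(368, 7), -604)), -181544) = Add(Mul(Rational(4, 7), I, Pow(2, Rational(1, 2)), Pow(Rational(340, 7), -1), Rational(-3860, 7)), -181544) = Add(Mul(Rational(4, 7), I, Pow(2, Rational(1, 2)), Rational(7, 340), Rational(-3860, 7)), -181544) = Add(Mul(Rational(-772, 119), I, Pow(2, Rational(1, 2))), -181544) = Add(-181544, Mul(Rational(-772, 119), I, Pow(2, Rational(1, 2))))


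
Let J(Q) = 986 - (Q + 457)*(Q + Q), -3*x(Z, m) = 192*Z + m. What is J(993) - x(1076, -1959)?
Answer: -2810503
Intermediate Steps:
x(Z, m) = -64*Z - m/3 (x(Z, m) = -(192*Z + m)/3 = -(m + 192*Z)/3 = -64*Z - m/3)
J(Q) = 986 - 2*Q*(457 + Q) (J(Q) = 986 - (457 + Q)*2*Q = 986 - 2*Q*(457 + Q))
J(993) - x(1076, -1959) = (986 - 914*993 - 2*993**2) - (-64*1076 - 1/3*(-1959)) = (986 - 907602 - 2*986049) - (-68864 + 653) = (986 - 907602 - 1972098) - 1*(-68211) = -2878714 + 68211 = -2810503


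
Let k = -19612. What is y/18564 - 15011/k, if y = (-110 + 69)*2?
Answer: 69264005/91019292 ≈ 0.76098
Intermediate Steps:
y = -82 (y = -41*2 = -82)
y/18564 - 15011/k = -82/18564 - 15011/(-19612) = -82*1/18564 - 15011*(-1/19612) = -41/9282 + 15011/19612 = 69264005/91019292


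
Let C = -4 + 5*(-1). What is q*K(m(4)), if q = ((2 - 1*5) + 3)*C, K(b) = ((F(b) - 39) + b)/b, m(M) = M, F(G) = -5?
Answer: 0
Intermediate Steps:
C = -9 (C = -4 - 5 = -9)
K(b) = (-44 + b)/b (K(b) = ((-5 - 39) + b)/b = (-44 + b)/b)
q = 0 (q = ((2 - 1*5) + 3)*(-9) = ((2 - 5) + 3)*(-9) = (-3 + 3)*(-9) = 0*(-9) = 0)
q*K(m(4)) = 0*((-44 + 4)/4) = 0*((¼)*(-40)) = 0*(-10) = 0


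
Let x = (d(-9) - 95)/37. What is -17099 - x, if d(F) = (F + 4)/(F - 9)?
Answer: -11386229/666 ≈ -17096.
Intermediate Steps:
d(F) = (4 + F)/(-9 + F)
x = -1705/666 (x = ((4 - 9)/(-9 - 9) - 95)/37 = (-5/(-18) - 95)/37 = (-1/18*(-5) - 95)/37 = (5/18 - 95)/37 = (1/37)*(-1705/18) = -1705/666 ≈ -2.5601)
-17099 - x = -17099 - 1*(-1705/666) = -17099 + 1705/666 = -11386229/666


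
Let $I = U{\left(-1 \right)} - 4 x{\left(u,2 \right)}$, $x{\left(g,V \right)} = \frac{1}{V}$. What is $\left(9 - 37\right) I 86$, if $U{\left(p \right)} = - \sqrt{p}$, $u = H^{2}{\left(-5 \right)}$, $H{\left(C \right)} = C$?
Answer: $4816 + 2408 i \approx 4816.0 + 2408.0 i$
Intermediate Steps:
$u = 25$ ($u = \left(-5\right)^{2} = 25$)
$I = -2 - i$ ($I = - \sqrt{-1} - \frac{4}{2} = - i - 2 = -2 - i \approx -2.0 - 1.0 i$)
$\left(9 - 37\right) I 86 = \left(9 - 37\right) \left(-2 - i\right) 86 = - 28 \left(-2 - i\right) 86 = \left(56 + 28 i\right) 86 = 4816 + 2408 i$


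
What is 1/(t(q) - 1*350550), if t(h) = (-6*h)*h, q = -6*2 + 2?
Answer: -1/351150 ≈ -2.8478e-6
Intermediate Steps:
q = -10 (q = -12 + 2 = -10)
t(h) = -6*h**2
1/(t(q) - 1*350550) = 1/(-6*(-10)**2 - 1*350550) = 1/(-6*100 - 350550) = 1/(-600 - 350550) = 1/(-351150) = -1/351150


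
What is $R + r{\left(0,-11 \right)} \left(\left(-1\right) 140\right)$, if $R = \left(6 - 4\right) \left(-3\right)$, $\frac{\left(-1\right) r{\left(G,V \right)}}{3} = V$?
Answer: $-4626$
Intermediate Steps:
$r{\left(G,V \right)} = - 3 V$
$R = -6$ ($R = 2 \left(-3\right) = -6$)
$R + r{\left(0,-11 \right)} \left(\left(-1\right) 140\right) = -6 + \left(-3\right) \left(-11\right) \left(\left(-1\right) 140\right) = -6 + 33 \left(-140\right) = -6 - 4620 = -4626$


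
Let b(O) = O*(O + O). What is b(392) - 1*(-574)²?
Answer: -22148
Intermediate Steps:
b(O) = 2*O² (b(O) = O*(2*O) = 2*O²)
b(392) - 1*(-574)² = 2*392² - 1*(-574)² = 2*153664 - 1*329476 = 307328 - 329476 = -22148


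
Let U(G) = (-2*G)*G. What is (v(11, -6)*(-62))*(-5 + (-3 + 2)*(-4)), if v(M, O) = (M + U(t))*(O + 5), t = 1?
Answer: -558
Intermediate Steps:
U(G) = -2*G²
v(M, O) = (-2 + M)*(5 + O) (v(M, O) = (M - 2*1²)*(O + 5) = (M - 2*1)*(5 + O) = (M - 2)*(5 + O) = (-2 + M)*(5 + O))
(v(11, -6)*(-62))*(-5 + (-3 + 2)*(-4)) = ((-10 - 2*(-6) + 5*11 + 11*(-6))*(-62))*(-5 + (-3 + 2)*(-4)) = ((-10 + 12 + 55 - 66)*(-62))*(-5 - 1*(-4)) = (-9*(-62))*(-5 + 4) = 558*(-1) = -558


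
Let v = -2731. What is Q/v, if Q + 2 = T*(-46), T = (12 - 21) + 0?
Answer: -412/2731 ≈ -0.15086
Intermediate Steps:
T = -9 (T = -9 + 0 = -9)
Q = 412 (Q = -2 - 9*(-46) = -2 + 414 = 412)
Q/v = 412/(-2731) = 412*(-1/2731) = -412/2731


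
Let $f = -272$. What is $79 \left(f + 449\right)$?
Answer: $13983$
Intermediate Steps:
$79 \left(f + 449\right) = 79 \left(-272 + 449\right) = 79 \cdot 177 = 13983$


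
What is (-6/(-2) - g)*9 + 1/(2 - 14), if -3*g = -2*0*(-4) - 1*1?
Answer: 287/12 ≈ 23.917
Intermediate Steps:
g = 1/3 (g = -(-2*0*(-4) - 1*1)/3 = -(0*(-4) - 1)/3 = -(0 - 1)/3 = -1/3*(-1) = 1/3 ≈ 0.33333)
(-6/(-2) - g)*9 + 1/(2 - 14) = (-6/(-2) - 1*1/3)*9 + 1/(2 - 14) = (-6*(-1/2) - 1/3)*9 + 1/(-12) = (3 - 1/3)*9 - 1/12 = (8/3)*9 - 1/12 = 24 - 1/12 = 287/12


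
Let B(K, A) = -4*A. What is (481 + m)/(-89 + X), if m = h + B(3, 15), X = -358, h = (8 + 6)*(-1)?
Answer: -407/447 ≈ -0.91051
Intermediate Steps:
h = -14 (h = 14*(-1) = -14)
m = -74 (m = -14 - 4*15 = -14 - 60 = -74)
(481 + m)/(-89 + X) = (481 - 74)/(-89 - 358) = 407/(-447) = 407*(-1/447) = -407/447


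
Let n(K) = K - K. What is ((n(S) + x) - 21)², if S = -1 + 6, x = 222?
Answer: 40401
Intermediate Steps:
S = 5
n(K) = 0
((n(S) + x) - 21)² = ((0 + 222) - 21)² = (222 - 21)² = 201² = 40401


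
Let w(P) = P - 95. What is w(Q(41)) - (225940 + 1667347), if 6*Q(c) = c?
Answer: -11360251/6 ≈ -1.8934e+6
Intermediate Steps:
Q(c) = c/6
w(P) = -95 + P
w(Q(41)) - (225940 + 1667347) = (-95 + (⅙)*41) - (225940 + 1667347) = (-95 + 41/6) - 1*1893287 = -529/6 - 1893287 = -11360251/6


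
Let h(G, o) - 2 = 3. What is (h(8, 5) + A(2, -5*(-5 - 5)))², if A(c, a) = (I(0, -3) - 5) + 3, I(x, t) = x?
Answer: 9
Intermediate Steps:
h(G, o) = 5 (h(G, o) = 2 + 3 = 5)
A(c, a) = -2 (A(c, a) = (0 - 5) + 3 = -5 + 3 = -2)
(h(8, 5) + A(2, -5*(-5 - 5)))² = (5 - 2)² = 3² = 9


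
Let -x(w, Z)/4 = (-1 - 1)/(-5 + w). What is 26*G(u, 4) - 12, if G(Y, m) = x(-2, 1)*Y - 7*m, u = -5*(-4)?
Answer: -9340/7 ≈ -1334.3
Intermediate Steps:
u = 20
x(w, Z) = 8/(-5 + w) (x(w, Z) = -4*(-1 - 1)/(-5 + w) = -(-8)/(-5 + w) = 8/(-5 + w))
G(Y, m) = -7*m - 8*Y/7 (G(Y, m) = (8/(-5 - 2))*Y - 7*m = (8/(-7))*Y - 7*m = (8*(-⅐))*Y - 7*m = -8*Y/7 - 7*m = -7*m - 8*Y/7)
26*G(u, 4) - 12 = 26*(-7*4 - 8/7*20) - 12 = 26*(-28 - 160/7) - 12 = 26*(-356/7) - 12 = -9256/7 - 12 = -9340/7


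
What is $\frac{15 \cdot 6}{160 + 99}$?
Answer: $\frac{90}{259} \approx 0.34749$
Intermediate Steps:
$\frac{15 \cdot 6}{160 + 99} = \frac{1}{259} \cdot 90 = \frac{90}{259}$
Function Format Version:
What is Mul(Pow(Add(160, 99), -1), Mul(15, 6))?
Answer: Rational(90, 259) ≈ 0.34749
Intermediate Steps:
Mul(Pow(Add(160, 99), -1), Mul(15, 6)) = Mul(Pow(259, -1), 90) = Mul(Rational(1, 259), 90) = Rational(90, 259)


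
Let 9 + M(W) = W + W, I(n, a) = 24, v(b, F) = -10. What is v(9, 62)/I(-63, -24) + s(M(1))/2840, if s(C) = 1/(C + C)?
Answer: -49703/119280 ≈ -0.41669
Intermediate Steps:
M(W) = -9 + 2*W (M(W) = -9 + (W + W) = -9 + 2*W)
s(C) = 1/(2*C)
v(9, 62)/I(-63, -24) + s(M(1))/2840 = -10/24 + (1/(2*(-9 + 2*1)))/2840 = -10*1/24 + (1/(2*(-9 + 2)))*(1/2840) = -5/12 + ((1/2)/(-7))*(1/2840) = -5/12 + ((1/2)*(-1/7))*(1/2840) = -5/12 - 1/14*1/2840 = -5/12 - 1/39760 = -49703/119280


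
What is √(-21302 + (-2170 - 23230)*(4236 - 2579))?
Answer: I*√42109102 ≈ 6489.2*I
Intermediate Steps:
√(-21302 + (-2170 - 23230)*(4236 - 2579)) = √(-21302 - 25400*1657) = √(-21302 - 42087800) = √(-42109102) = I*√42109102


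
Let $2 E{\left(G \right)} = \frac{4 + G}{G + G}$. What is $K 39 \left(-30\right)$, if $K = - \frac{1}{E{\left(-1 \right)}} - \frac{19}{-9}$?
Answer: $-4030$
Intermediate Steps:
$E{\left(G \right)} = \frac{4 + G}{4 G}$ ($E{\left(G \right)} = \frac{\left(4 + G\right) \frac{1}{G + G}}{2} = \frac{\left(4 + G\right) \frac{1}{2 G}}{2} = \frac{\frac{1}{2} \frac{1}{G} \left(4 + G\right)}{2} = \frac{4 + G}{4 G}$)
$K = \frac{31}{9}$ ($K = - \frac{1}{\frac{1}{4} \frac{1}{-1} \left(4 - 1\right)} - \frac{19}{-9} = - \frac{1}{\frac{1}{4} \left(-1\right) 3} - - \frac{19}{9} = - \frac{1}{- \frac{3}{4}} + \frac{19}{9} = \left(-1\right) \left(- \frac{4}{3}\right) + \frac{19}{9} = \frac{4}{3} + \frac{19}{9} = \frac{31}{9} \approx 3.4444$)
$K 39 \left(-30\right) = \frac{31}{9} \cdot 39 \left(-30\right) = \frac{403}{3} \left(-30\right) = -4030$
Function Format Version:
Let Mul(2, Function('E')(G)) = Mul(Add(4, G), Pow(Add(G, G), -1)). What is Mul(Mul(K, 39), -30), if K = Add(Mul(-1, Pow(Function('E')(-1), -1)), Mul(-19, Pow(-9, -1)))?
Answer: -4030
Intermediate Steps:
Function('E')(G) = Mul(Rational(1, 4), Pow(G, -1), Add(4, G)) (Function('E')(G) = Mul(Rational(1, 2), Mul(Add(4, G), Pow(Add(G, G), -1))) = Mul(Rational(1, 2), Mul(Add(4, G), Pow(Mul(2, G), -1))) = Mul(Rational(1, 2), Mul(Add(4, G), Mul(Rational(1, 2), Pow(G, -1)))) = Mul(Rational(1, 2), Mul(Rational(1, 2), Pow(G, -1), Add(4, G))) = Mul(Rational(1, 4), Pow(G, -1), Add(4, G)))
K = Rational(31, 9) (K = Add(Mul(-1, Pow(Mul(Rational(1, 4), Pow(-1, -1), Add(4, -1)), -1)), Mul(-19, Pow(-9, -1))) = Add(Mul(-1, Pow(Mul(Rational(1, 4), -1, 3), -1)), Mul(-19, Rational(-1, 9))) = Add(Mul(-1, Pow(Rational(-3, 4), -1)), Rational(19, 9)) = Add(Mul(-1, Rational(-4, 3)), Rational(19, 9)) = Add(Rational(4, 3), Rational(19, 9)) = Rational(31, 9) ≈ 3.4444)
Mul(Mul(K, 39), -30) = Mul(Mul(Rational(31, 9), 39), -30) = Mul(Rational(403, 3), -30) = -4030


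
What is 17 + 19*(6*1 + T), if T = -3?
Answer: 74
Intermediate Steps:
17 + 19*(6*1 + T) = 17 + 19*(6*1 - 3) = 17 + 19*(6 - 3) = 17 + 19*3 = 17 + 57 = 74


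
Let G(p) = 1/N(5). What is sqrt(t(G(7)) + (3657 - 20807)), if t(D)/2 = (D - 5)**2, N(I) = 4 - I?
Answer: I*sqrt(17078) ≈ 130.68*I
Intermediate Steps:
G(p) = -1 (G(p) = 1/(4 - 1*5) = 1/(4 - 5) = 1/(-1) = -1)
t(D) = 2*(-5 + D)**2 (t(D) = 2*(D - 5)**2 = 2*(-5 + D)**2)
sqrt(t(G(7)) + (3657 - 20807)) = sqrt(2*(-5 - 1)**2 + (3657 - 20807)) = sqrt(2*(-6)**2 - 17150) = sqrt(2*36 - 17150) = sqrt(72 - 17150) = sqrt(-17078) = I*sqrt(17078)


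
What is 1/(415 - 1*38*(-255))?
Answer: 1/10105 ≈ 9.8961e-5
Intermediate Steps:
1/(415 - 1*38*(-255)) = 1/(415 - 38*(-255)) = 1/(415 + 9690) = 1/10105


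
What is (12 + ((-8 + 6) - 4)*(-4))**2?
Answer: 1296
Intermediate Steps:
(12 + ((-8 + 6) - 4)*(-4))**2 = (12 + (-2 - 4)*(-4))**2 = (12 - 6*(-4))**2 = (12 + 24)**2 = 36**2 = 1296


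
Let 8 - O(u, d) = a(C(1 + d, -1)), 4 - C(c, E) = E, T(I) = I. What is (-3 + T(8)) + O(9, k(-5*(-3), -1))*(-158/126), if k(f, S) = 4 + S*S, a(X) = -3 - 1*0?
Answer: -554/63 ≈ -8.7937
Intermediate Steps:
C(c, E) = 4 - E
a(X) = -3 (a(X) = -3 + 0 = -3)
k(f, S) = 4 + S²
O(u, d) = 11 (O(u, d) = 8 - 1*(-3) = 8 + 3 = 11)
(-3 + T(8)) + O(9, k(-5*(-3), -1))*(-158/126) = (-3 + 8) + 11*(-158/126) = 5 + 11*(-158*1/126) = 5 + 11*(-79/63) = 5 - 869/63 = -554/63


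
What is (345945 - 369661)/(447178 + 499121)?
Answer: -23716/946299 ≈ -0.025062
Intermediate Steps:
(345945 - 369661)/(447178 + 499121) = -23716/946299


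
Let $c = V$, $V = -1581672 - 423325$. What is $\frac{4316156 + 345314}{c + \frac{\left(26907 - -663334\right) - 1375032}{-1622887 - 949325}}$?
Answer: $- \frac{11990289071640}{5157276658573} \approx -2.3249$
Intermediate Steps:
$V = -2004997$ ($V = -1581672 - 423325 = -2004997$)
$c = -2004997$
$\frac{4316156 + 345314}{c + \frac{\left(26907 - -663334\right) - 1375032}{-1622887 - 949325}} = \frac{4316156 + 345314}{-2004997 + \frac{\left(26907 - -663334\right) - 1375032}{-1622887 - 949325}} = \frac{4661470}{-2004997 + \frac{\left(26907 + 663334\right) - 1375032}{-2572212}} = \frac{4661470}{-2004997 + \left(690241 - 1375032\right) \left(- \frac{1}{2572212}\right)} = \frac{4661470}{-2004997 - - \frac{684791}{2572212}} = \frac{4661470}{-2004997 + \frac{684791}{2572212}} = \frac{4661470}{- \frac{5157276658573}{2572212}} = 4661470 \left(- \frac{2572212}{5157276658573}\right) = - \frac{11990289071640}{5157276658573}$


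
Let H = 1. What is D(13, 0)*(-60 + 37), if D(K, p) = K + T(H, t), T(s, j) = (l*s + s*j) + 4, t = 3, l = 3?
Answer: -529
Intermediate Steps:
T(s, j) = 4 + 3*s + j*s (T(s, j) = (3*s + s*j) + 4 = (3*s + j*s) + 4 = 4 + 3*s + j*s)
D(K, p) = 10 + K (D(K, p) = K + (4 + 3*1 + 3*1) = K + (4 + 3 + 3) = K + 10 = 10 + K)
D(13, 0)*(-60 + 37) = (10 + 13)*(-60 + 37) = 23*(-23) = -529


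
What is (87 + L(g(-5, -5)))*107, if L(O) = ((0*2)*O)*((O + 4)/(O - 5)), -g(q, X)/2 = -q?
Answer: 9309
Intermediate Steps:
g(q, X) = 2*q (g(q, X) = -(-2)*q = 2*q)
L(O) = 0 (L(O) = (0*O)*((4 + O)/(-5 + O)) = 0*((4 + O)/(-5 + O)) = 0)
(87 + L(g(-5, -5)))*107 = (87 + 0)*107 = 87*107 = 9309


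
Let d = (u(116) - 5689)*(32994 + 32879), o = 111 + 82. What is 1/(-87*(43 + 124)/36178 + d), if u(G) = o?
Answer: -36178/13097811067953 ≈ -2.7621e-9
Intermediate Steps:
o = 193
u(G) = 193
d = -362038008 (d = (193 - 5689)*(32994 + 32879) = -5496*65873 = -362038008)
1/(-87*(43 + 124)/36178 + d) = 1/(-87*(43 + 124)/36178 - 362038008) = 1/(-87*167*(1/36178) - 362038008) = 1/(-14529*1/36178 - 362038008) = 1/(-14529/36178 - 362038008) = 1/(-13097811067953/36178) = -36178/13097811067953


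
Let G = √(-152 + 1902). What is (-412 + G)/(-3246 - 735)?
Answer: 412/3981 - 5*√70/3981 ≈ 0.092983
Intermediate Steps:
G = 5*√70 (G = √1750 = 5*√70 ≈ 41.833)
(-412 + G)/(-3246 - 735) = (-412 + 5*√70)/(-3246 - 735) = (-412 + 5*√70)/(-3981) = (-412 + 5*√70)*(-1/3981) = 412/3981 - 5*√70/3981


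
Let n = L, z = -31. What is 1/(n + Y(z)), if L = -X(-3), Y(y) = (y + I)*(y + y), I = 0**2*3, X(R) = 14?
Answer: 1/1908 ≈ 0.00052411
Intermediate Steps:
I = 0 (I = 0*3 = 0)
Y(y) = 2*y**2 (Y(y) = (y + 0)*(y + y) = y*(2*y) = 2*y**2)
L = -14 (L = -1*14 = -14)
n = -14
1/(n + Y(z)) = 1/(-14 + 2*(-31)**2) = 1/(-14 + 2*961) = 1/(-14 + 1922) = 1/1908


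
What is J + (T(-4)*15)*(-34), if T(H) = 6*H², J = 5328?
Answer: -43632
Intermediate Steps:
J + (T(-4)*15)*(-34) = 5328 + ((6*(-4)²)*15)*(-34) = 5328 + ((6*16)*15)*(-34) = 5328 + (96*15)*(-34) = 5328 + 1440*(-34) = 5328 - 48960 = -43632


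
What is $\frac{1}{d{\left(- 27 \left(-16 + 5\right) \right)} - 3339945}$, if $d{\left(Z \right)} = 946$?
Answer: $- \frac{1}{3338999} \approx -2.9949 \cdot 10^{-7}$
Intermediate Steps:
$\frac{1}{d{\left(- 27 \left(-16 + 5\right) \right)} - 3339945} = \frac{1}{946 - 3339945} = \frac{1}{-3338999} = - \frac{1}{3338999}$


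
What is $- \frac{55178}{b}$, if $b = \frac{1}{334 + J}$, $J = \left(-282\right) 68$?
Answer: $1039663876$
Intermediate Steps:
$J = -19176$
$b = - \frac{1}{18842}$ ($b = \frac{1}{334 - 19176} = \frac{1}{-18842} = - \frac{1}{18842} \approx -5.3073 \cdot 10^{-5}$)
$- \frac{55178}{b} = - \frac{55178}{- \frac{1}{18842}} = \left(-55178\right) \left(-18842\right) = 1039663876$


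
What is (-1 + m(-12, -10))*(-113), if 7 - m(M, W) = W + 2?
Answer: -1582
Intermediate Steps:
m(M, W) = 5 - W (m(M, W) = 7 - (W + 2) = 7 - (2 + W) = 7 + (-2 - W) = 5 - W)
(-1 + m(-12, -10))*(-113) = (-1 + (5 - 1*(-10)))*(-113) = (-1 + (5 + 10))*(-113) = (-1 + 15)*(-113) = 14*(-113) = -1582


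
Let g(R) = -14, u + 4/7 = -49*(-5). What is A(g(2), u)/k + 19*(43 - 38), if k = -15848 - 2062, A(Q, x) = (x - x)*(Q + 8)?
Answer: 95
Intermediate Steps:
u = 1711/7 (u = -4/7 - 49*(-5) = -4/7 + 245 = 1711/7 ≈ 244.43)
A(Q, x) = 0 (A(Q, x) = 0*(8 + Q) = 0)
k = -17910
A(g(2), u)/k + 19*(43 - 38) = 0/(-17910) + 19*(43 - 38) = 0*(-1/17910) + 19*5 = 0 + 95 = 95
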